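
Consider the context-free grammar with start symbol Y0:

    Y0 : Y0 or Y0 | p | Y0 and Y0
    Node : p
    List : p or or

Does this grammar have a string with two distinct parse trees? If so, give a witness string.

Ambiguous

Witness: p and p and p

Derivation 1: Y0 ⇒ Y0 and Y0 ⇒ p and Y0 ⇒ p and Y0 and Y0 ⇒ p and p and Y0 ⇒ p and p and p
Derivation 2: Y0 ⇒ Y0 and Y0 ⇒ Y0 and Y0 and Y0 ⇒ p and Y0 and Y0 ⇒ p and p and Y0 ⇒ p and p and p

Two distinct leftmost derivations for the same string.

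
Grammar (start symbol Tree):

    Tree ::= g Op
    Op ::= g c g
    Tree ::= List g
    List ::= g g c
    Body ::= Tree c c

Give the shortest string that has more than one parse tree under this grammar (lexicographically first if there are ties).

length 4: g g c g has 2 parse trees

Two derivations of g g c g:
  Tree ⇒ g Op ⇒ g g c g
  Tree ⇒ List g ⇒ g g c g

g g c g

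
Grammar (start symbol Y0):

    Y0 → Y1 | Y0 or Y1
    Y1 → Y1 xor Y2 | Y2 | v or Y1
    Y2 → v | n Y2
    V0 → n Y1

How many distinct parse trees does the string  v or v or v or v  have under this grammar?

8

Parse trees for v or v or v or v:
  [Y0 [Y1 v or [Y1 v or [Y1 v or [Y1 [Y2 v]]]]]]
  [Y0 [Y0 [Y1 [Y2 v]]] or [Y1 v or [Y1 v or [Y1 [Y2 v]]]]]
  [Y0 [Y0 [Y1 v or [Y1 [Y2 v]]]] or [Y1 v or [Y1 [Y2 v]]]]
  [Y0 [Y0 [Y0 [Y1 [Y2 v]]] or [Y1 [Y2 v]]] or [Y1 v or [Y1 [Y2 v]]]]
  [Y0 [Y0 [Y1 v or [Y1 v or [Y1 [Y2 v]]]]] or [Y1 [Y2 v]]]
  [Y0 [Y0 [Y0 [Y1 [Y2 v]]] or [Y1 v or [Y1 [Y2 v]]]] or [Y1 [Y2 v]]]
  [Y0 [Y0 [Y0 [Y1 v or [Y1 [Y2 v]]]] or [Y1 [Y2 v]]] or [Y1 [Y2 v]]]
  [Y0 [Y0 [Y0 [Y0 [Y1 [Y2 v]]] or [Y1 [Y2 v]]] or [Y1 [Y2 v]]] or [Y1 [Y2 v]]]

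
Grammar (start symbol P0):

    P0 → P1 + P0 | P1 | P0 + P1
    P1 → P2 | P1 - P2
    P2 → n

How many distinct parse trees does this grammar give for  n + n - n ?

Parse trees for n + n - n:
  [P0 [P1 [P2 n]] + [P0 [P1 [P1 [P2 n]] - [P2 n]]]]
  [P0 [P0 [P1 [P2 n]]] + [P1 [P1 [P2 n]] - [P2 n]]]

2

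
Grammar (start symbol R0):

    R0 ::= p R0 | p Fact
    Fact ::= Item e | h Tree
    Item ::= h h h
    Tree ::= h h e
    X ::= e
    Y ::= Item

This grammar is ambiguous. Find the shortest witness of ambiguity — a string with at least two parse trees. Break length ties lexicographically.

length 5: p h h h e has 2 parse trees

Two derivations of p h h h e:
  R0 ⇒ p Fact ⇒ p Item e ⇒ p h h h e
  R0 ⇒ p Fact ⇒ p h Tree ⇒ p h h h e

p h h h e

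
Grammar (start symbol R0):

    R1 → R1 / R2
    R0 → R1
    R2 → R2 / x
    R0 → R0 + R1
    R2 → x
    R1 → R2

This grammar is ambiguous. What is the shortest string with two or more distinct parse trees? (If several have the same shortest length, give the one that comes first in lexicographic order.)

length 1: no string has ≥2 trees
length 3: x / x has 2 parse trees

Two derivations of x / x:
  R0 ⇒ R1 ⇒ R1 / R2 ⇒ R2 / R2 ⇒ x / R2 ⇒ x / x
  R0 ⇒ R1 ⇒ R2 ⇒ R2 / x ⇒ x / x

x / x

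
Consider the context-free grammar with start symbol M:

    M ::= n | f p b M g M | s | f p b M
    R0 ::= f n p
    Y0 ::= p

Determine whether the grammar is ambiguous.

Witness: f p b f p b n g n

Derivation 1: M ⇒ f p b M g M ⇒ f p b f p b M g M ⇒ f p b f p b n g M ⇒ f p b f p b n g n
Derivation 2: M ⇒ f p b M ⇒ f p b f p b M g M ⇒ f p b f p b n g M ⇒ f p b f p b n g n

Two distinct leftmost derivations for the same string.

Ambiguous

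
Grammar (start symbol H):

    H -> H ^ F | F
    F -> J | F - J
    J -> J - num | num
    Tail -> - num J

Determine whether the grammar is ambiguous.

Witness: num - num

Derivation 1: H ⇒ F ⇒ J ⇒ J - num ⇒ num - num
Derivation 2: H ⇒ F ⇒ F - J ⇒ J - J ⇒ num - J ⇒ num - num

Two distinct leftmost derivations for the same string.

Ambiguous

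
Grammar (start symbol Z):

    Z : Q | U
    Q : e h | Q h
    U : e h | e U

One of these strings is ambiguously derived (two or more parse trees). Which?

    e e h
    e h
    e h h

e h

e e h: 1 tree
e h: 2 trees
e h h: 1 tree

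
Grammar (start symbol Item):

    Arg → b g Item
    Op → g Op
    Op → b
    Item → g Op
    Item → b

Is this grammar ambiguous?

Only Item, Op are reachable from Item; ignoring the rest: The reachable rules are right-linear with at most one rule per (nonterminal, next-terminal) pair. Each input token forces the next rule, so parsing is deterministic.

Unambiguous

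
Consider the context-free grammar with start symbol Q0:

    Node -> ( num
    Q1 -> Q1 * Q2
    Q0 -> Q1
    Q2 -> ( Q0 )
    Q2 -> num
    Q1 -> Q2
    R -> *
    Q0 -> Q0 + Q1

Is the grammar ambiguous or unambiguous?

(R, Node are unreachable from Q0, so their rules don't affect L(Q0).) Q0 → Q0 + Q1 | Q1  ;  Q1 → Q1 * Q2 | Q2  — a left-associative chain with Q2 at the bottom. Each string factors uniquely by precedence.

Unambiguous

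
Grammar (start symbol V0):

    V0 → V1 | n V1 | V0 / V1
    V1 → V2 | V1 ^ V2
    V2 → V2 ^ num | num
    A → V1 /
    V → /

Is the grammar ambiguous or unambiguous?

Ambiguous

Witness: num ^ num

Derivation 1: V0 ⇒ V1 ⇒ V2 ⇒ V2 ^ num ⇒ num ^ num
Derivation 2: V0 ⇒ V1 ⇒ V1 ^ V2 ⇒ V2 ^ V2 ⇒ num ^ V2 ⇒ num ^ num

Two distinct leftmost derivations for the same string.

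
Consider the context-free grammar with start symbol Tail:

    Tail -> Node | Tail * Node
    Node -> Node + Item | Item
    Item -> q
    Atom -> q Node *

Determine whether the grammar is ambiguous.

(Atom is unreachable from Tail, so its rules don't affect L(Tail).) This is a standard precedence ladder (Tail over Node over Item), with each level left-recursive on its own operator ('*' at Tail, '+' at Node). That structure is LR(1), hence unambiguous.

Unambiguous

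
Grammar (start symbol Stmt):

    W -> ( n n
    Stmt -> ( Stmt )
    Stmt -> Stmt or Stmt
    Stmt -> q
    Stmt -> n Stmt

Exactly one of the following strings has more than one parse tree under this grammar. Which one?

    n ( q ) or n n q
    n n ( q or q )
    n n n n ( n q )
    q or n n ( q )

n ( q ) or n n q: 2 trees
n n ( q or q ): 1 tree
n n n n ( n q ): 1 tree
q or n n ( q ): 1 tree

n ( q ) or n n q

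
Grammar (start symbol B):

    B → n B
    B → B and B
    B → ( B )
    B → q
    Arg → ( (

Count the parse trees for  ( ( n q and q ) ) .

2

Parse trees for ( ( n q and q ) ):
  [B ( [B ( [B n [B [B q] and [B q]]] )] )]
  [B ( [B ( [B [B n [B q]] and [B q]] )] )]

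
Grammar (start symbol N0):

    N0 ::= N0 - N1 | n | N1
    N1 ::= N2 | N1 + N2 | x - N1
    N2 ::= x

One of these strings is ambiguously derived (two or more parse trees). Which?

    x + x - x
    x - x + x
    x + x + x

x - x + x

x + x - x: 1 tree
x - x + x: 3 trees
x + x + x: 1 tree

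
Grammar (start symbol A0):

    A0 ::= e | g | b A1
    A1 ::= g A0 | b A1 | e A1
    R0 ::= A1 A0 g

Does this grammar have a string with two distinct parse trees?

Only A0, A1 are reachable from A0; ignoring the rest: The reachable rules are right-linear with at most one rule per (nonterminal, next-terminal) pair. Each input token forces the next rule, so parsing is deterministic.

Unambiguous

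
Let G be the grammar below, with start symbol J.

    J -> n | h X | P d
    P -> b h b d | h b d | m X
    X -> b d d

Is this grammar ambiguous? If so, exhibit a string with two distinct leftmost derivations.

Witness: h b d d

Derivation 1: J ⇒ h X ⇒ h b d d
Derivation 2: J ⇒ P d ⇒ h b d d

Two distinct leftmost derivations for the same string.

Ambiguous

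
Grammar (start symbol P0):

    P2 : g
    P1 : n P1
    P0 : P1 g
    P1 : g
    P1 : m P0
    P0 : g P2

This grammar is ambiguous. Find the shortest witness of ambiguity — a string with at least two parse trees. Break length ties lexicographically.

g g

length 2: g g has 2 parse trees

Two derivations of g g:
  P0 ⇒ P1 g ⇒ g g
  P0 ⇒ g P2 ⇒ g g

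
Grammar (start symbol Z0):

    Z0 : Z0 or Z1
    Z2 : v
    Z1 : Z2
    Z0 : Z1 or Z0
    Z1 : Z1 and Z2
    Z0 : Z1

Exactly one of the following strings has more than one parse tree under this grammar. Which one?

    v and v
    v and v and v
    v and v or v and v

v and v or v and v

v and v: 1 tree
v and v and v: 1 tree
v and v or v and v: 2 trees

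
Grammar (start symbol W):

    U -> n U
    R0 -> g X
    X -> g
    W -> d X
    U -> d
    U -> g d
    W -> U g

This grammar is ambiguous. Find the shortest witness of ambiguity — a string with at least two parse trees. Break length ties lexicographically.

length 2: d g has 2 parse trees

Two derivations of d g:
  W ⇒ d X ⇒ d g
  W ⇒ U g ⇒ d g

d g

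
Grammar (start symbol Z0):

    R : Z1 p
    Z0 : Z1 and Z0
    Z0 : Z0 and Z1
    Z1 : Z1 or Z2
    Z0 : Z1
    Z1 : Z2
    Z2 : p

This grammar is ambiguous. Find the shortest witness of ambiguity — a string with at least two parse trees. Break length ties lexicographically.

length 1: no string has ≥2 trees
length 3: p and p has 2 parse trees

Two derivations of p and p:
  Z0 ⇒ Z1 and Z0 ⇒ Z2 and Z0 ⇒ p and Z0 ⇒ p and Z1 ⇒ p and Z2 ⇒ p and p
  Z0 ⇒ Z0 and Z1 ⇒ Z1 and Z1 ⇒ Z2 and Z1 ⇒ p and Z1 ⇒ p and Z2 ⇒ p and p

p and p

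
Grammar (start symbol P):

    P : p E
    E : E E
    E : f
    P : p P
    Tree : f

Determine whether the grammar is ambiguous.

Witness: p f f f

Derivation 1: P ⇒ p E ⇒ p E E ⇒ p E E E ⇒ p f E E ⇒ p f f E ⇒ p f f f
Derivation 2: P ⇒ p E ⇒ p E E ⇒ p f E ⇒ p f E E ⇒ p f f E ⇒ p f f f

Two distinct leftmost derivations for the same string.

Ambiguous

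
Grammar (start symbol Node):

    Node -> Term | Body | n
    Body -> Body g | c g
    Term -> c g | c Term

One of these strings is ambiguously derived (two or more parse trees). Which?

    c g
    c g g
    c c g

c g

c g: 2 trees
c g g: 1 tree
c c g: 1 tree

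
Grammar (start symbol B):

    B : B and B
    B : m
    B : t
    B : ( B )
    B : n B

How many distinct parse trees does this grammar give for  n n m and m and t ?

Parse trees for n n m and m and t (showing first 6 of 9):
  [B [B n [B n [B m]]] and [B [B m] and [B t]]]
  [B [B [B n [B n [B m]]] and [B m]] and [B t]]
  [B [B n [B [B n [B m]] and [B m]]] and [B t]]
  [B [B n [B n [B [B m] and [B m]]]] and [B t]]
  [B n [B [B n [B m]] and [B [B m] and [B t]]]]
  [B n [B [B [B n [B m]] and [B m]] and [B t]]]

9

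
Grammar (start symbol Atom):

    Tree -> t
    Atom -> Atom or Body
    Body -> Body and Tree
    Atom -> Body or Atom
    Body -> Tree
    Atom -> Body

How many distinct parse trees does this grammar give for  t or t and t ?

Parse trees for t or t and t:
  [Atom [Atom [Body [Tree t]]] or [Body [Body [Tree t]] and [Tree t]]]
  [Atom [Body [Tree t]] or [Atom [Body [Body [Tree t]] and [Tree t]]]]

2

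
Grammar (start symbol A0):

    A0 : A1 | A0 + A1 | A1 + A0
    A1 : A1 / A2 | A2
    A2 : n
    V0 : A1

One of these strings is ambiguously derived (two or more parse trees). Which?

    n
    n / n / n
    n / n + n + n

n: 1 tree
n / n / n: 1 tree
n / n + n + n: 4 trees

n / n + n + n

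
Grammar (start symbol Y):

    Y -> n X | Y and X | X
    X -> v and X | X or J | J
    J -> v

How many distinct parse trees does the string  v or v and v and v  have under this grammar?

2

Parse trees for v or v and v and v:
  [Y [Y [X [X [J v]] or [J v]]] and [X v and [X [J v]]]]
  [Y [Y [Y [X [X [J v]] or [J v]]] and [X [J v]]] and [X [J v]]]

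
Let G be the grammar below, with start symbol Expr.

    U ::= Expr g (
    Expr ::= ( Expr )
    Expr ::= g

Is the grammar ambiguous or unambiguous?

Only Expr is reachable from Expr; ignoring the rest: Each string is a nest of matched brackets around a single atom. An opening bracket forces the recursive rule; an atom forces the base rule.

Unambiguous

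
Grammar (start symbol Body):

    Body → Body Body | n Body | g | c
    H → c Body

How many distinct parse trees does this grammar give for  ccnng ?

2

Parse trees for ccnng:
  [Body [Body c] [Body [Body c] [Body n [Body n [Body g]]]]]
  [Body [Body [Body c] [Body c]] [Body n [Body n [Body g]]]]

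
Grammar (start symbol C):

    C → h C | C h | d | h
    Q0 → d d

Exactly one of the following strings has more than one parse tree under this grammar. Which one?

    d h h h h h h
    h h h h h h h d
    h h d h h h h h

d h h h h h h: 1 tree
h h h h h h h d: 1 tree
h h d h h h h h: 21 trees

h h d h h h h h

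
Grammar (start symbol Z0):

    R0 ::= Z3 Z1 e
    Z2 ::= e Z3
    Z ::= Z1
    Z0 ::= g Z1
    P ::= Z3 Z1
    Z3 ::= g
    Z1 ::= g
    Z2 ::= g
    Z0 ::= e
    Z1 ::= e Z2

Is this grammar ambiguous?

Unambiguous

Only Z0, Z1, Z2, Z3 are reachable from Z0; ignoring the rest: Restricted to the reachable nonterminals, every rule has the form A → t or A → t B, and no two rules for the same A share a first terminal. The grammar encodes a DFA — one run per string.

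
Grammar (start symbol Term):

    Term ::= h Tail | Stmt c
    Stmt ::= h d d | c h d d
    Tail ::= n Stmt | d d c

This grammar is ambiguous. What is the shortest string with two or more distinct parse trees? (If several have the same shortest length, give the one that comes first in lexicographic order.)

length 4: h d d c has 2 parse trees

Two derivations of h d d c:
  Term ⇒ h Tail ⇒ h d d c
  Term ⇒ Stmt c ⇒ h d d c

h d d c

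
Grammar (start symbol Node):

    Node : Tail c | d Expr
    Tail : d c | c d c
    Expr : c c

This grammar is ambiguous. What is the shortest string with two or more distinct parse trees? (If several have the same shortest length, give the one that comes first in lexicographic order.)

length 3: d c c has 2 parse trees

Two derivations of d c c:
  Node ⇒ Tail c ⇒ d c c
  Node ⇒ d Expr ⇒ d c c

d c c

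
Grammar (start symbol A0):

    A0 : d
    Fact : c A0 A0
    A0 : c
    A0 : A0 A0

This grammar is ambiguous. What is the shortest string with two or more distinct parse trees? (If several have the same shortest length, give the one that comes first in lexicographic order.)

length 1: no string has ≥2 trees
length 2: no string has ≥2 trees
length 3: c c c has 2 parse trees

Two derivations of c c c:
  A0 ⇒ A0 A0 ⇒ c A0 ⇒ c A0 A0 ⇒ c c A0 ⇒ c c c
  A0 ⇒ A0 A0 ⇒ A0 A0 A0 ⇒ c A0 A0 ⇒ c c A0 ⇒ c c c

c c c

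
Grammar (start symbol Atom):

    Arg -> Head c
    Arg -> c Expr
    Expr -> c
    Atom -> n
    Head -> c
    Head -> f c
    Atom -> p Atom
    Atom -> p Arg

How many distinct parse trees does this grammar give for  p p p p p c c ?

2

Parse trees for p p p p p c c:
  [Atom p [Atom p [Atom p [Atom p [Atom p [Arg [Head c] c]]]]]]
  [Atom p [Atom p [Atom p [Atom p [Atom p [Arg c [Expr c]]]]]]]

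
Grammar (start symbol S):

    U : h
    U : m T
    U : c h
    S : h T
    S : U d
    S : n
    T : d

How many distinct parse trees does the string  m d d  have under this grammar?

1

Parse trees for m d d:
  [S [U m [T d]] d]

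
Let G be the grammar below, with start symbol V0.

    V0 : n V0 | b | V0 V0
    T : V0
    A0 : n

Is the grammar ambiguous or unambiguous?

Ambiguous

Witness: b b b

Derivation 1: V0 ⇒ V0 V0 ⇒ b V0 ⇒ b V0 V0 ⇒ b b V0 ⇒ b b b
Derivation 2: V0 ⇒ V0 V0 ⇒ V0 V0 V0 ⇒ b V0 V0 ⇒ b b V0 ⇒ b b b

Two distinct leftmost derivations for the same string.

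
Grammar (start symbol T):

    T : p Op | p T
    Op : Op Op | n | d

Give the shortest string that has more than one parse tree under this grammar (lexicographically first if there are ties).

length 2: no string has ≥2 trees
length 3: no string has ≥2 trees
length 4: p d d d has 2 parse trees

Two derivations of p d d d:
  T ⇒ p Op ⇒ p Op Op ⇒ p Op Op Op ⇒ p d Op Op ⇒ p d d Op ⇒ p d d d
  T ⇒ p Op ⇒ p Op Op ⇒ p d Op ⇒ p d Op Op ⇒ p d d Op ⇒ p d d d

p d d d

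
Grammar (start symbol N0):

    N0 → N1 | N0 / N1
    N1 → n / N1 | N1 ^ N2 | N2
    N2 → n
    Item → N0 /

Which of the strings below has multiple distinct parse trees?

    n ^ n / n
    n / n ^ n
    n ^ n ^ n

n ^ n / n: 1 tree
n / n ^ n: 3 trees
n ^ n ^ n: 1 tree

n / n ^ n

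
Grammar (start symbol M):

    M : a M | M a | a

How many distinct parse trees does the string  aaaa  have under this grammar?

Parse trees for aaaa:
  [M a [M a [M a [M a]]]]
  [M a [M a [M [M a] a]]]
  [M a [M [M a [M a]] a]]
  [M a [M [M [M a] a] a]]
  [M [M a [M a [M a]]] a]
  [M [M a [M [M a] a]] a]
  [M [M [M a [M a]] a] a]
  [M [M [M [M a] a] a] a]

8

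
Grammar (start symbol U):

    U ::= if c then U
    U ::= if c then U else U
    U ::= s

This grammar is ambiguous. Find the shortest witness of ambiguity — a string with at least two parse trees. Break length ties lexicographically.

length 1: no string has ≥2 trees
length 4: no string has ≥2 trees
length 6: no string has ≥2 trees
length 7: no string has ≥2 trees
length 9: if c then if c then s else s has 2 parse trees

Two derivations of if c then if c then s else s:
  U ⇒ if c then U ⇒ if c then if c then U else U ⇒ if c then if c then s else U ⇒ if c then if c then s else s
  U ⇒ if c then U else U ⇒ if c then if c then U else U ⇒ if c then if c then s else U ⇒ if c then if c then s else s

if c then if c then s else s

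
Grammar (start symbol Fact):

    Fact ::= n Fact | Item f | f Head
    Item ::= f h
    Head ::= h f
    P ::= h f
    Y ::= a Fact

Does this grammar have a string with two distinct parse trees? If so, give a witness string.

Witness: f h f

Derivation 1: Fact ⇒ Item f ⇒ f h f
Derivation 2: Fact ⇒ f Head ⇒ f h f

Two distinct leftmost derivations for the same string.

Ambiguous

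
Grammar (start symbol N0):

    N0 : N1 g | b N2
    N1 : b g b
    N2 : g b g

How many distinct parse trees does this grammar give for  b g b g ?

2

Parse trees for b g b g:
  [N0 [N1 b g b] g]
  [N0 b [N2 g b g]]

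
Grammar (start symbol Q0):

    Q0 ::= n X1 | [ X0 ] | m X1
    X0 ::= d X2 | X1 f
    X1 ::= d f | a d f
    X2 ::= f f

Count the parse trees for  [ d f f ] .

Parse trees for [ d f f ]:
  [Q0 [ [X0 d [X2 f f]] ]]
  [Q0 [ [X0 [X1 d f] f] ]]

2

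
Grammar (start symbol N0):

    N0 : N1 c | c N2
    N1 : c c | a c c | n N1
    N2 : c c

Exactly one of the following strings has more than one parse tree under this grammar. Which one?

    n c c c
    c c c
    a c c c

c c c

n c c c: 1 tree
c c c: 2 trees
a c c c: 1 tree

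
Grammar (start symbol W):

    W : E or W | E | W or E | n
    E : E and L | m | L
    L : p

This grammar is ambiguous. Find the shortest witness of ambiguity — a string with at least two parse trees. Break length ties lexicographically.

length 1: no string has ≥2 trees
length 3: m or m has 2 parse trees

Two derivations of m or m:
  W ⇒ E or W ⇒ m or W ⇒ m or E ⇒ m or m
  W ⇒ W or E ⇒ E or E ⇒ m or E ⇒ m or m

m or m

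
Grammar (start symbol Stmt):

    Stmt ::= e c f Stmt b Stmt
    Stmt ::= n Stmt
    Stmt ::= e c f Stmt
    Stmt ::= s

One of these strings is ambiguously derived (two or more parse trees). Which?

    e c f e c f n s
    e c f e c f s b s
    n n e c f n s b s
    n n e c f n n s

e c f e c f n s: 1 tree
e c f e c f s b s: 2 trees
n n e c f n s b s: 1 tree
n n e c f n n s: 1 tree

e c f e c f s b s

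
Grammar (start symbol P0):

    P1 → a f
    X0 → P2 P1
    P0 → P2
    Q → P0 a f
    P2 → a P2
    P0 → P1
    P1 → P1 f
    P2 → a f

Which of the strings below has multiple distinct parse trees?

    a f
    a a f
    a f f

a f: 2 trees
a a f: 1 tree
a f f: 1 tree

a f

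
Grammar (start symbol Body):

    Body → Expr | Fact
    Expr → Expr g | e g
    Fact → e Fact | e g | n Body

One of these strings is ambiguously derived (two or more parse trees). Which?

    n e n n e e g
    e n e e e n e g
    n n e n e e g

n e n n e e g: 1 tree
e n e e e n e g: 2 trees
n n e n e e g: 1 tree

e n e e e n e g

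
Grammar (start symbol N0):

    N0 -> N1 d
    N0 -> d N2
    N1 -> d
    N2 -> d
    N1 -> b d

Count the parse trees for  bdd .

Parse trees for bdd:
  [N0 [N1 b d] d]

1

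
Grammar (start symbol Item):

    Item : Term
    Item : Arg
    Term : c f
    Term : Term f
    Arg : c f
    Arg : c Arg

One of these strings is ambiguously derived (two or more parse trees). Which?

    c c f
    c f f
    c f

c f

c c f: 1 tree
c f f: 1 tree
c f: 2 trees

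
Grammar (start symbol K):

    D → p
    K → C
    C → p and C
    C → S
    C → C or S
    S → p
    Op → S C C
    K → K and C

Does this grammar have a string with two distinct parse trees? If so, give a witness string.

Witness: p and p

Derivation 1: K ⇒ C ⇒ p and C ⇒ p and S ⇒ p and p
Derivation 2: K ⇒ K and C ⇒ C and C ⇒ S and C ⇒ p and C ⇒ p and S ⇒ p and p

Two distinct leftmost derivations for the same string.

Ambiguous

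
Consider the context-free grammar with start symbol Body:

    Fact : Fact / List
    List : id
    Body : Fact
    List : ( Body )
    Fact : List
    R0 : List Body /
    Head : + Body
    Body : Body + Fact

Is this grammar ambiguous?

Unambiguous

Only Body, Fact, List are reachable from Body; ignoring the rest: This is a standard precedence ladder (Body over Fact over List), with each level left-recursive on its own operator ('+' at Body, '/' at Fact). That structure is LR(1), hence unambiguous.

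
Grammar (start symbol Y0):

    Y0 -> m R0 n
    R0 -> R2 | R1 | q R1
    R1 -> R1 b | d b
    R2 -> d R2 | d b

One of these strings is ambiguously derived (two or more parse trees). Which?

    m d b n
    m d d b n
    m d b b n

m d b n: 2 trees
m d d b n: 1 tree
m d b b n: 1 tree

m d b n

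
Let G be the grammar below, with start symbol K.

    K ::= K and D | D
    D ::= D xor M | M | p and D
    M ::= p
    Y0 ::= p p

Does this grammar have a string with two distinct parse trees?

Ambiguous

Witness: p and p

Derivation 1: K ⇒ K and D ⇒ D and D ⇒ M and D ⇒ p and D ⇒ p and M ⇒ p and p
Derivation 2: K ⇒ D ⇒ p and D ⇒ p and M ⇒ p and p

Two distinct leftmost derivations for the same string.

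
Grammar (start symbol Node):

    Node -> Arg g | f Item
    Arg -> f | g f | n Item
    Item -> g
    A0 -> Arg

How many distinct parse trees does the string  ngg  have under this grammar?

Parse trees for ngg:
  [Node [Arg n [Item g]] g]

1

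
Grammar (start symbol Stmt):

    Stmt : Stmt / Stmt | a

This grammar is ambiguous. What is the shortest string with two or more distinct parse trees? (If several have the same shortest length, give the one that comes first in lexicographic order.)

a / a / a

length 1: no string has ≥2 trees
length 3: no string has ≥2 trees
length 5: a / a / a has 2 parse trees

Two derivations of a / a / a:
  Stmt ⇒ Stmt / Stmt ⇒ Stmt / Stmt / Stmt ⇒ a / Stmt / Stmt ⇒ a / a / Stmt ⇒ a / a / a
  Stmt ⇒ Stmt / Stmt ⇒ a / Stmt ⇒ a / Stmt / Stmt ⇒ a / a / Stmt ⇒ a / a / a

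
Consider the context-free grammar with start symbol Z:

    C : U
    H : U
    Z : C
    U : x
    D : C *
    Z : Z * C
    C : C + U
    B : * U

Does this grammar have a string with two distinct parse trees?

Unambiguous

Only Z, C, U are reachable from Z; ignoring the rest: Z → Z * C | C  ;  C → C + U | U  — a left-associative chain with U at the bottom. Each string factors uniquely by precedence.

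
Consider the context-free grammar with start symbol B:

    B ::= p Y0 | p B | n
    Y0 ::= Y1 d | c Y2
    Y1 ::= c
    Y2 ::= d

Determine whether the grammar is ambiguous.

Witness: p c d

Derivation 1: B ⇒ p Y0 ⇒ p Y1 d ⇒ p c d
Derivation 2: B ⇒ p Y0 ⇒ p c Y2 ⇒ p c d

Two distinct leftmost derivations for the same string.

Ambiguous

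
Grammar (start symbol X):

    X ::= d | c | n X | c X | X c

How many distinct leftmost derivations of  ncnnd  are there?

Parse trees for ncnnd:
  [X n [X c [X n [X n [X d]]]]]

1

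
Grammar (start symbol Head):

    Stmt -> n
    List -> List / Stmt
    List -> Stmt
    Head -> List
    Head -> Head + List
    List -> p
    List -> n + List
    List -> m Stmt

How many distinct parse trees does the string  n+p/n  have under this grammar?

Parse trees for n+p/n:
  [Head [List [List n + [List p]] / [Stmt n]]]
  [Head [List n + [List [List p] / [Stmt n]]]]
  [Head [Head [List [Stmt n]]] + [List [List p] / [Stmt n]]]

3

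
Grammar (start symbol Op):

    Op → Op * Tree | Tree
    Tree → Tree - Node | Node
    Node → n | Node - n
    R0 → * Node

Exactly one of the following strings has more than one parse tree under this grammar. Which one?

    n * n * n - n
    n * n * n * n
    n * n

n * n * n - n: 2 trees
n * n * n * n: 1 tree
n * n: 1 tree

n * n * n - n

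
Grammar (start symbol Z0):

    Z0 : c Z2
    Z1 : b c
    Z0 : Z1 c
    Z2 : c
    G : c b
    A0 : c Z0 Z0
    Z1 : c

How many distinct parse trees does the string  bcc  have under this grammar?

Parse trees for bcc:
  [Z0 [Z1 b c] c]

1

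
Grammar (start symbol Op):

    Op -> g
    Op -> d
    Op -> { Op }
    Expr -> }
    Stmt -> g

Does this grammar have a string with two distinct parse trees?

Only Op is reachable from Op; ignoring the rest: Each string is a nest of matched brackets around a single atom. An opening bracket forces the recursive rule; an atom forces the base rule.

Unambiguous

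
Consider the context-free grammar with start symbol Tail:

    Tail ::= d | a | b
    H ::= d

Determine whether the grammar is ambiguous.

Unambiguous

Only Tail is reachable from Tail; ignoring the rest: Each reachable nonterminal has at most one production per leading terminal, and all productions are right-linear; the derivation is determined token-by-token.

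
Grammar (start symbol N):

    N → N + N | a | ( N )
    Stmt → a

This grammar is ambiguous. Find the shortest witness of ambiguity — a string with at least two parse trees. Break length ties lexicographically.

length 1: no string has ≥2 trees
length 3: no string has ≥2 trees
length 5: a + a + a has 2 parse trees

Two derivations of a + a + a:
  N ⇒ N + N ⇒ N + N + N ⇒ a + N + N ⇒ a + a + N ⇒ a + a + a
  N ⇒ N + N ⇒ a + N ⇒ a + N + N ⇒ a + a + N ⇒ a + a + a

a + a + a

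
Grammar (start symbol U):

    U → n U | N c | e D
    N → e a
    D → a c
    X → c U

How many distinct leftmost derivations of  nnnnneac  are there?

Parse trees for nnnnneac:
  [U n [U n [U n [U n [U n [U [N e a] c]]]]]]
  [U n [U n [U n [U n [U n [U e [D a c]]]]]]]

2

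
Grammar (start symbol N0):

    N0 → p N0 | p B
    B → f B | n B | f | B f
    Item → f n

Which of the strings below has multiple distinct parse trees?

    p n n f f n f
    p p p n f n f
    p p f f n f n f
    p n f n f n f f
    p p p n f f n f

p n n f f n f: 1 tree
p p p n f n f: 1 tree
p p f f n f n f: 1 tree
p n f n f n f f: 7 trees
p p p n f f n f: 1 tree

p n f n f n f f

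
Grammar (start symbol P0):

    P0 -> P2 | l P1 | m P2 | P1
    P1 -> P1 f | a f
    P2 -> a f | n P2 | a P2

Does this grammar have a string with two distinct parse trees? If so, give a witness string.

Ambiguous

Witness: a f

Derivation 1: P0 ⇒ P2 ⇒ a f
Derivation 2: P0 ⇒ P1 ⇒ a f

Two distinct leftmost derivations for the same string.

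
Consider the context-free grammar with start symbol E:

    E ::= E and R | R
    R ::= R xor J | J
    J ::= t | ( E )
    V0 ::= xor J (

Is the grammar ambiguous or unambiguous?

Unambiguous

(V0 is unreachable from E, so its rules don't affect L(E).) The grammar is stratified — E handles 'and' (left-recursive), R handles 'xor', J atoms. Each operator has a fixed associativity and precedence level, so every string has one parse.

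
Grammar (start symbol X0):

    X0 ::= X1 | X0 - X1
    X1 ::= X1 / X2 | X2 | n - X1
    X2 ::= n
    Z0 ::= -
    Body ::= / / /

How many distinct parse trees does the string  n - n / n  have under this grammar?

3

Parse trees for n - n / n:
  [X0 [X1 [X1 n - [X1 [X2 n]]] / [X2 n]]]
  [X0 [X1 n - [X1 [X1 [X2 n]] / [X2 n]]]]
  [X0 [X0 [X1 [X2 n]]] - [X1 [X1 [X2 n]] / [X2 n]]]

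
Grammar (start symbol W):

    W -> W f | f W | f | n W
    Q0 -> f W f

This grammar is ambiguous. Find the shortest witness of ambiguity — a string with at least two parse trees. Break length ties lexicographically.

f f

length 1: no string has ≥2 trees
length 2: f f has 2 parse trees

Two derivations of f f:
  W ⇒ W f ⇒ f f
  W ⇒ f W ⇒ f f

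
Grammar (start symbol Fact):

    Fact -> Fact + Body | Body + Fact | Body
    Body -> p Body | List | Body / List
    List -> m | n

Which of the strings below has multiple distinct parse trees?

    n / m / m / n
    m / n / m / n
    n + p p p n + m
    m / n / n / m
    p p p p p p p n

n / m / m / n: 1 tree
m / n / m / n: 1 tree
n + p p p n + m: 4 trees
m / n / n / m: 1 tree
p p p p p p p n: 1 tree

n + p p p n + m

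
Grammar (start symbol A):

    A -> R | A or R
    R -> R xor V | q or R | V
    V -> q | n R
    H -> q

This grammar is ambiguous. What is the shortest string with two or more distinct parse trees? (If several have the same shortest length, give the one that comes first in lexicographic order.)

q or q

length 1: no string has ≥2 trees
length 2: no string has ≥2 trees
length 3: q or q has 2 parse trees

Two derivations of q or q:
  A ⇒ R ⇒ q or R ⇒ q or V ⇒ q or q
  A ⇒ A or R ⇒ R or R ⇒ V or R ⇒ q or R ⇒ q or V ⇒ q or q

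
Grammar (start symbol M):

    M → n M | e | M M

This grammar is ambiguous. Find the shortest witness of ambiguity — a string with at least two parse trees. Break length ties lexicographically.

length 1: no string has ≥2 trees
length 2: no string has ≥2 trees
length 3: e e e has 2 parse trees

Two derivations of e e e:
  M ⇒ M M ⇒ e M ⇒ e M M ⇒ e e M ⇒ e e e
  M ⇒ M M ⇒ M M M ⇒ e M M ⇒ e e M ⇒ e e e

e e e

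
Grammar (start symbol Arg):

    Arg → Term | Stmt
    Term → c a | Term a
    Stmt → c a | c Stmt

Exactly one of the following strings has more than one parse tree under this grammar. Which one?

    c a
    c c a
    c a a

c a

c a: 2 trees
c c a: 1 tree
c a a: 1 tree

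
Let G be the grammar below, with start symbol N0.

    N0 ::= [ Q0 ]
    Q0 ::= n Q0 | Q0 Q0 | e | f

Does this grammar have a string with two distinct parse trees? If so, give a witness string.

Witness: [ e e e ]

Derivation 1: N0 ⇒ [ Q0 ] ⇒ [ Q0 Q0 ] ⇒ [ Q0 Q0 Q0 ] ⇒ [ e Q0 Q0 ] ⇒ [ e e Q0 ] ⇒ [ e e e ]
Derivation 2: N0 ⇒ [ Q0 ] ⇒ [ Q0 Q0 ] ⇒ [ e Q0 ] ⇒ [ e Q0 Q0 ] ⇒ [ e e Q0 ] ⇒ [ e e e ]

Two distinct leftmost derivations for the same string.

Ambiguous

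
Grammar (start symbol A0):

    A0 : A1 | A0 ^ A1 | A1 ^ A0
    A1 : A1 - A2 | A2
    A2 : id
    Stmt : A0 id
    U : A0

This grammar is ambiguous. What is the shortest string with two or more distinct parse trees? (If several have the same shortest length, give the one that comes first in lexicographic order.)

id ^ id

length 1: no string has ≥2 trees
length 3: id ^ id has 2 parse trees

Two derivations of id ^ id:
  A0 ⇒ A0 ^ A1 ⇒ A1 ^ A1 ⇒ A2 ^ A1 ⇒ id ^ A1 ⇒ id ^ A2 ⇒ id ^ id
  A0 ⇒ A1 ^ A0 ⇒ A2 ^ A0 ⇒ id ^ A0 ⇒ id ^ A1 ⇒ id ^ A2 ⇒ id ^ id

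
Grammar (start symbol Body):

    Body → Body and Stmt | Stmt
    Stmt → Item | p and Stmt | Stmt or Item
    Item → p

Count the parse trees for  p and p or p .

Parse trees for p and p or p:
  [Body [Body [Stmt [Item p]]] and [Stmt [Stmt [Item p]] or [Item p]]]
  [Body [Stmt p and [Stmt [Stmt [Item p]] or [Item p]]]]
  [Body [Stmt [Stmt p and [Stmt [Item p]]] or [Item p]]]

3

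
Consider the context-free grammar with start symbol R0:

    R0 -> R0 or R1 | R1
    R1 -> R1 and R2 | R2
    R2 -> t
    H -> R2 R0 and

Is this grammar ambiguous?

(H is unreachable from R0, so its rules don't affect L(R0).) R0 → R0 or R1 | R1  ;  R1 → R1 and R2 | R2  — a left-associative chain with R2 at the bottom. Each string factors uniquely by precedence.

Unambiguous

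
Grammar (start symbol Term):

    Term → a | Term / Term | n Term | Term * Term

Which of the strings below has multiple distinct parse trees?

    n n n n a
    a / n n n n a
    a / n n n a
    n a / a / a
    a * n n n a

n a / a / a

n n n n a: 1 tree
a / n n n n a: 1 tree
a / n n n a: 1 tree
n a / a / a: 5 trees
a * n n n a: 1 tree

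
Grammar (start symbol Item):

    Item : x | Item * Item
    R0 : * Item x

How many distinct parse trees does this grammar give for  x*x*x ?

Parse trees for x*x*x:
  [Item [Item x] * [Item [Item x] * [Item x]]]
  [Item [Item [Item x] * [Item x]] * [Item x]]

2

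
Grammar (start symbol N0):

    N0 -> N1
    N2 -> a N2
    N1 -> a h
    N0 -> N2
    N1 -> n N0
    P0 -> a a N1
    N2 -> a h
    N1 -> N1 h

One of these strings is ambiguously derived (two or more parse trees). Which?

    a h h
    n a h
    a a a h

n a h

a h h: 1 tree
n a h: 2 trees
a a a h: 1 tree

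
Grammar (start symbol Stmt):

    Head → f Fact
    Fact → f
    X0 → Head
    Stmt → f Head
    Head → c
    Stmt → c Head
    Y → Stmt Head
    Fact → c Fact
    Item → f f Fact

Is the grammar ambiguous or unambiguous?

Unambiguous

Only Stmt, Head, Fact are reachable from Stmt; ignoring the rest: The reachable rules are right-linear with at most one rule per (nonterminal, next-terminal) pair. Each input token forces the next rule, so parsing is deterministic.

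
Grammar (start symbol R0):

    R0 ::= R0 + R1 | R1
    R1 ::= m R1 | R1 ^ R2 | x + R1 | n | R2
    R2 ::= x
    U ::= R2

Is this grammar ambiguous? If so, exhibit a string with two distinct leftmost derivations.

Ambiguous

Witness: x + n

Derivation 1: R0 ⇒ R0 + R1 ⇒ R1 + R1 ⇒ R2 + R1 ⇒ x + R1 ⇒ x + n
Derivation 2: R0 ⇒ R1 ⇒ x + R1 ⇒ x + n

Two distinct leftmost derivations for the same string.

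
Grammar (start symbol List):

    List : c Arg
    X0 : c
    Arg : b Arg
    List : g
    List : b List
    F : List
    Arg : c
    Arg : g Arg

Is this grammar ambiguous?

(F, X0 are unreachable from List, so their rules don't affect L(List).) Each reachable nonterminal has at most one production per leading terminal, and all productions are right-linear; the derivation is determined token-by-token.

Unambiguous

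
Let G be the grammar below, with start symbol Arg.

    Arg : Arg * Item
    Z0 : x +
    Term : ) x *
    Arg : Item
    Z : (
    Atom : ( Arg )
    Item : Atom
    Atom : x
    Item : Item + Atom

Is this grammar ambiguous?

(Z, Term, Z0 are unreachable from Arg, so their rules don't affect L(Arg).) This is a standard precedence ladder (Arg over Item over Atom), with each level left-recursive on its own operator ('*' at Arg, '+' at Item). That structure is LR(1), hence unambiguous.

Unambiguous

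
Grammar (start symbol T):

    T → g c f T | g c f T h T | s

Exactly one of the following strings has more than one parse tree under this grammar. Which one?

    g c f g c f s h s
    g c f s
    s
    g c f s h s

g c f g c f s h s: 2 trees
g c f s: 1 tree
s: 1 tree
g c f s h s: 1 tree

g c f g c f s h s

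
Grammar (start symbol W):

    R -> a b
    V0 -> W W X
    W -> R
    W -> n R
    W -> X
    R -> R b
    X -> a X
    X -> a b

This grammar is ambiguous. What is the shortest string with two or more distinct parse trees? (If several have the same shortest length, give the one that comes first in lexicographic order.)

a b

length 2: a b has 2 parse trees

Two derivations of a b:
  W ⇒ R ⇒ a b
  W ⇒ X ⇒ a b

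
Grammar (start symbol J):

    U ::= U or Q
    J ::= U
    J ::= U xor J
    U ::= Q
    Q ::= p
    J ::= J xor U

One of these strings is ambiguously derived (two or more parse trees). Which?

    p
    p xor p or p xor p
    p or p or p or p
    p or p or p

p xor p or p xor p

p: 1 tree
p xor p or p xor p: 4 trees
p or p or p or p: 1 tree
p or p or p: 1 tree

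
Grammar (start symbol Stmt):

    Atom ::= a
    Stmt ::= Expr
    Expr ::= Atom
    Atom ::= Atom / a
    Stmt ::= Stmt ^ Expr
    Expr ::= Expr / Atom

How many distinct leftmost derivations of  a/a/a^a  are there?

4

Parse trees for a/a/a^a:
  [Stmt [Stmt [Expr [Atom [Atom [Atom a] / a] / a]]] ^ [Expr [Atom a]]]
  [Stmt [Stmt [Expr [Expr [Atom a]] / [Atom [Atom a] / a]]] ^ [Expr [Atom a]]]
  [Stmt [Stmt [Expr [Expr [Atom [Atom a] / a]] / [Atom a]]] ^ [Expr [Atom a]]]
  [Stmt [Stmt [Expr [Expr [Expr [Atom a]] / [Atom a]] / [Atom a]]] ^ [Expr [Atom a]]]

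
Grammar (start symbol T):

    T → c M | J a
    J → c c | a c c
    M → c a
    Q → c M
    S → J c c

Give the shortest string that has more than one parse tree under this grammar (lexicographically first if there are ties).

length 3: c c a has 2 parse trees

Two derivations of c c a:
  T ⇒ c M ⇒ c c a
  T ⇒ J a ⇒ c c a

c c a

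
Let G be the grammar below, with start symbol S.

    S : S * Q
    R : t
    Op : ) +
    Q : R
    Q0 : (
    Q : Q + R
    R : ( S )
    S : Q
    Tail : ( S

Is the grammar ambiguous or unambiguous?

Only S, Q, R are reachable from S; ignoring the rest: S → S * Q | Q  ;  Q → Q + R | R  — a left-associative chain with R at the bottom. Each string factors uniquely by precedence.

Unambiguous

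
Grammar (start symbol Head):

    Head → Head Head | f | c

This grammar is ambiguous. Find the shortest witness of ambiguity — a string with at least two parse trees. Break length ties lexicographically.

c c c

length 1: no string has ≥2 trees
length 2: no string has ≥2 trees
length 3: c c c has 2 parse trees

Two derivations of c c c:
  Head ⇒ Head Head ⇒ Head Head Head ⇒ c Head Head ⇒ c c Head ⇒ c c c
  Head ⇒ Head Head ⇒ c Head ⇒ c Head Head ⇒ c c Head ⇒ c c c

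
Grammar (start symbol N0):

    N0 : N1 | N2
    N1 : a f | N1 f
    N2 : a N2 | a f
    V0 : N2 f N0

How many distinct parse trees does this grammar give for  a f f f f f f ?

Parse trees for a f f f f f f:
  [N0 [N1 [N1 [N1 [N1 [N1 [N1 a f] f] f] f] f] f]]

1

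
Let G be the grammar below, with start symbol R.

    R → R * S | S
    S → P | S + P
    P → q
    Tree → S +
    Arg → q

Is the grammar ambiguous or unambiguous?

Only R, S, P are reachable from R; ignoring the rest: R → R * S | S  ;  S → S + P | P  — a left-associative chain with P at the bottom. Each string factors uniquely by precedence.

Unambiguous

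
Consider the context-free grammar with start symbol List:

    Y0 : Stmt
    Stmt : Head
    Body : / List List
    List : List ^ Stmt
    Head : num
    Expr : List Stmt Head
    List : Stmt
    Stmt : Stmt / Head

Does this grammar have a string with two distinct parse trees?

Unambiguous

Only List, Stmt, Head are reachable from List; ignoring the rest: List → List ^ Stmt | Stmt  ;  Stmt → Stmt / Head | Head  — a left-associative chain with Head at the bottom. Each string factors uniquely by precedence.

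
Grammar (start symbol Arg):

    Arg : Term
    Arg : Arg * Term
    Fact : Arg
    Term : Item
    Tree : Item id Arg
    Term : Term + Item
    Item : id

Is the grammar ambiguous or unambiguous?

Only Arg, Term, Item are reachable from Arg; ignoring the rest: Arg → Arg * Term | Term  ;  Term → Term + Item | Item  — a left-associative chain with Item at the bottom. Each string factors uniquely by precedence.

Unambiguous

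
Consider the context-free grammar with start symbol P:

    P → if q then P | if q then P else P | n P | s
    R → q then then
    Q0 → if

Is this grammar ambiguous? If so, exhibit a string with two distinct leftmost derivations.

Witness: if q then if q then s else s

Derivation 1: P ⇒ if q then P ⇒ if q then if q then P else P ⇒ if q then if q then s else P ⇒ if q then if q then s else s
Derivation 2: P ⇒ if q then P else P ⇒ if q then if q then P else P ⇒ if q then if q then s else P ⇒ if q then if q then s else s

Two distinct leftmost derivations for the same string.

Ambiguous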